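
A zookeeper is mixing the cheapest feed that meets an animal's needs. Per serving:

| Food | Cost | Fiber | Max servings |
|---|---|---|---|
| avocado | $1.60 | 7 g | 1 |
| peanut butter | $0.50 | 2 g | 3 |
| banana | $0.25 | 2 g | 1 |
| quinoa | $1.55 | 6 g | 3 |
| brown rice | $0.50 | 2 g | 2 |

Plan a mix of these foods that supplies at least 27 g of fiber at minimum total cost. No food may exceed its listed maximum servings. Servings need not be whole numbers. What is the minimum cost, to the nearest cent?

$6.42

Cost per g of fiber: banana $0.1250, avocado $0.2286, peanut butter $0.2500, brown rice $0.2500, quinoa $0.2583.
Take 1 serving of banana: +2.0 g fiber for $0.25 (total $0.25, still need 25.0 g).
Take 1 serving of avocado: +7.0 g fiber for $1.60 (total $1.85, still need 18.0 g).
Take 3 servings of peanut butter: +6.0 g fiber for $1.50 (total $3.35, still need 12.0 g).
Take 2 servings of brown rice: +4.0 g fiber for $1.00 (total $4.35, still need 8.0 g).
Take 1.333 servings of quinoa: +8.0 g fiber for $2.07 (total $6.42, still need 0.0 g).
Filling from the cheapest source first is optimal under one linear minimum: $6.42.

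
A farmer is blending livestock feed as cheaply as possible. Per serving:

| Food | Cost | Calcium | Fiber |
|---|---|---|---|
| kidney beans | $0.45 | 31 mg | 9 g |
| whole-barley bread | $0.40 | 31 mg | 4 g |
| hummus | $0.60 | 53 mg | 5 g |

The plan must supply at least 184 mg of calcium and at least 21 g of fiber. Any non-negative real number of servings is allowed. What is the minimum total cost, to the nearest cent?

$2.14

Check every corner: each single food scaled to meet both minima, and each pair solved so both constraints bind.
kidney beans only: max(184/31, 21/9) = 5.935 servings → $2.67.
whole-barley bread only: max(184/31, 21/4) = 5.935 servings → $2.37.
hummus only: max(184/53, 21/5) = 4.2 servings → $2.52.
kidney beans + whole-barley bread: intersection lies outside the first quadrant.
kidney beans + hummus with both tight: 0.5994 servings and 3.121 servings → $2.14.
whole-barley bread + hummus with both tight: 3.386 servings and 1.491 servings → $2.25.
The minimum over all feasible corners is $2.14.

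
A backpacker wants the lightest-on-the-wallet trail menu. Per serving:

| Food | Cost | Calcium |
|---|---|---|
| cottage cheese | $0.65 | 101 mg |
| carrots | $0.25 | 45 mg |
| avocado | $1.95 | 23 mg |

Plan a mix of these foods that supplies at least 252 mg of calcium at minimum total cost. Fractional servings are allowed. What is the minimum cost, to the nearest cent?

Cost per mg of calcium: carrots $0.0056, cottage cheese $0.0064, avocado $0.0848.
With no serving limits, use only carrots: 252 mg / 45 mg = 5.6 servings × $0.25 = $1.40.

$1.40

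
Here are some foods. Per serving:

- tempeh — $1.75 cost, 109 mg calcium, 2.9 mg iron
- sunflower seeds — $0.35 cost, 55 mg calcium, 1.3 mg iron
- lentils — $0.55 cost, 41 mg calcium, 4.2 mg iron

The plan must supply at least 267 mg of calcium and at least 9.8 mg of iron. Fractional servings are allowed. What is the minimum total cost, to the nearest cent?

$2.01

tempeh only: max(267/109, 9.8/2.9) = 3.379 servings → $5.91.
sunflower seeds only: max(267/55, 9.8/1.3) = 7.538 servings → $2.64.
lentils only: max(267/41, 9.8/4.2) = 6.512 servings → $3.58.
tempeh + sunflower seeds: intersection lies outside the first quadrant.
tempeh + lentils with both tight: 2.123 servings and 0.8672 servings → $4.19.
sunflower seeds + lentils with both tight: 4.05 servings and 1.08 servings → $2.01.
The minimum over all feasible corners is $2.01.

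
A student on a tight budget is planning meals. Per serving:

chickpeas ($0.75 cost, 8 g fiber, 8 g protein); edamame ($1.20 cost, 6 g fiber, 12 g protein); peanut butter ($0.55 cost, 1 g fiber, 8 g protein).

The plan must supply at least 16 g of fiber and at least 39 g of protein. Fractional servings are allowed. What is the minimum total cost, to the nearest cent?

$3.00

At the optimum either one food covers both requirements or two foods hit both targets exactly; no other combination can be cheaper.
chickpeas only: max(16/8, 39/8) = 4.875 servings → $3.66.
edamame only: max(16/6, 39/12) = 3.25 servings → $3.90.
peanut butter only: max(16/1, 39/8) = 16 servings → $8.80.
chickpeas + edamame: the both-tight solution has a negative serving — not a feasible corner.
chickpeas + peanut butter with both tight: 1.589 servings and 3.286 servings → $3.00.
edamame + peanut butter with both tight: 2.472 servings and 1.167 servings → $3.61.
So the least-cost plan costs $3.00.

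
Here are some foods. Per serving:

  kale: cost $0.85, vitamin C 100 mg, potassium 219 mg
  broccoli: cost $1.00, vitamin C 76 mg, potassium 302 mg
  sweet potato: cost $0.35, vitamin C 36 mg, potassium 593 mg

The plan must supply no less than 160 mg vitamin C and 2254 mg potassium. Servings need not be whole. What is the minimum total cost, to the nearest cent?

Minimising a linear cost over {vitamin C ≥ 160, potassium ≥ 2254, servings ≥ 0} — the optimum is at a vertex, using one or two foods.
kale only: max(160/100, 2254/219) = 10.29 servings → $8.75.
broccoli only: max(160/76, 2254/302) = 7.464 servings → $7.46.
sweet potato only: max(160/36, 2254/593) = 4.444 servings → $1.56.
kale + broccoli: the both-tight solution has a negative serving — not a feasible corner.
kale + sweet potato with both tight: 0.2672 servings and 3.702 servings → $1.52.
broccoli + sweet potato with both tight: 0.4017 servings and 3.596 servings → $1.66.
The minimum over all feasible corners is $1.52.

$1.52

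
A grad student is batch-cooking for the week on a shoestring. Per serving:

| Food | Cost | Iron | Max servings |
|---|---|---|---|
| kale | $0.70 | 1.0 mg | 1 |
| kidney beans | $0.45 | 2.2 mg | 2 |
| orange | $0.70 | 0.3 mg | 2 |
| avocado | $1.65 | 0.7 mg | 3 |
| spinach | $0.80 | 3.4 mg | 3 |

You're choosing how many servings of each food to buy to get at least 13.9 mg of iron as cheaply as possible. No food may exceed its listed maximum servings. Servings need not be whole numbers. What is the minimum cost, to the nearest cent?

$3.14

Cost per mg of iron: kidney beans $0.2045, spinach $0.2353, kale $0.7000, orange $2.3333, avocado $2.3571.
Take 2 servings of kidney beans: +4.4 mg iron for $0.90 (total $0.90, still need 9.5 mg).
Take 2.794 servings of spinach: +9.5 mg iron for $2.24 (total $3.14, still need 0.0 mg).
Greedy by cheapest-per-mg is optimal for a single linear constraint, so the minimum cost is $3.14.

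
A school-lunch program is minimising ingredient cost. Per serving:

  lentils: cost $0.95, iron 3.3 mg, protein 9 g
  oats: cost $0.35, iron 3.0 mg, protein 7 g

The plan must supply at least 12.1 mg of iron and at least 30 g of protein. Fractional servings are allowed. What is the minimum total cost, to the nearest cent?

$1.50

At the optimum either one food covers both requirements or two foods hit both targets exactly; no other combination can be cheaper.
lentils only: max(12.1/3.3, 30/9) = 3.667 servings → $3.48.
oats only: max(12.1/3.0, 30/7) = 4.286 servings → $1.50.
lentils + oats with both tight: 1.359 servings and 2.538 servings → $2.18.
So the least-cost plan costs $1.50.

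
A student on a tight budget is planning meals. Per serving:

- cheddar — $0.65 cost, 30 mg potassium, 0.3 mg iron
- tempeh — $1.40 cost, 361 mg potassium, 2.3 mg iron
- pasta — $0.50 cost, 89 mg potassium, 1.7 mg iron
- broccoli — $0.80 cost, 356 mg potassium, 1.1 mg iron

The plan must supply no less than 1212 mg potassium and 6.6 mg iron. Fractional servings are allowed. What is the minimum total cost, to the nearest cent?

$3.32

An LP optimum is at a vertex; with two nutrient constraints at most two foods are used. Check each candidate.
cheddar only: max(1212/30, 6.6/0.3) = 40.4 servings → $26.26.
tempeh only: max(1212/361, 6.6/2.3) = 3.357 servings → $4.70.
pasta only: max(1212/89, 6.6/1.7) = 13.62 servings → $6.81.
broccoli only: max(1212/356, 6.6/1.1) = 6 servings → $4.80.
cheddar + tempeh: intersection lies outside the first quadrant.
cheddar + pasta with both targets exact would need a negative amount; discard.
cheddar + broccoli with both tight: 13.77 servings and 2.244 servings → $10.75.
tempeh + pasta: intersection lies outside the first quadrant.
tempeh + broccoli with both tight: 2.41 servings and 0.9604 servings → $4.14.
pasta + broccoli with both tight: 2.004 servings and 2.904 servings → $3.32.
Cheapest feasible corner: $3.32.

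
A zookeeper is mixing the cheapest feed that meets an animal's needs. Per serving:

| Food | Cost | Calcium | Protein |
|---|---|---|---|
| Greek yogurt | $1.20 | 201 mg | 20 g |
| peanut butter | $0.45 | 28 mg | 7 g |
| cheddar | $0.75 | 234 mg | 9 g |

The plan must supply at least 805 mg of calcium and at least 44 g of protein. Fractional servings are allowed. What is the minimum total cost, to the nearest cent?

$3.17

An LP optimum is at a vertex; with two nutrient constraints at most two foods are used. Check each candidate.
Greek yogurt only: max(805/201, 44/20) = 4.005 servings → $4.81.
peanut butter only: max(805/28, 44/7) = 28.75 servings → $12.94.
cheddar only: max(805/234, 44/9) = 4.889 servings → $3.67.
Greek yogurt + peanut butter: intersection lies outside the first quadrant.
Greek yogurt + cheddar with both tight: 1.063 servings and 2.527 servings → $3.17.
peanut butter + cheddar with both tight: 2.201 servings and 3.177 servings → $3.37.
The minimum over all feasible corners is $3.17.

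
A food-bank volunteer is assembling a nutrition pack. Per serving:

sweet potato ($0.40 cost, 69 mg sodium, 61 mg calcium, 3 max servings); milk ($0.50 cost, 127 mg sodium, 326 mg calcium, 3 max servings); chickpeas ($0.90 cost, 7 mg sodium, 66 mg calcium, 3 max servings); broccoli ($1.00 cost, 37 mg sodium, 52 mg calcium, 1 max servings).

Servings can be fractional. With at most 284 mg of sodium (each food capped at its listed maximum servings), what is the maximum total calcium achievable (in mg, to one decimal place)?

Calcium per mg sodium: chickpeas 9.429, milk 2.567, broccoli 1.405, sweet potato 0.8841.
Take 3 servings of chickpeas: uses 21 mg sodium, +198.0 mg calcium (running total 198.0 mg).
Take 2.071 servings of milk: uses 263 mg sodium, +675.1 mg calcium (running total 873.1 mg).
Greedy by best ratio exhausts the sodium allowance optimally: 873.1 mg.

873.1 mg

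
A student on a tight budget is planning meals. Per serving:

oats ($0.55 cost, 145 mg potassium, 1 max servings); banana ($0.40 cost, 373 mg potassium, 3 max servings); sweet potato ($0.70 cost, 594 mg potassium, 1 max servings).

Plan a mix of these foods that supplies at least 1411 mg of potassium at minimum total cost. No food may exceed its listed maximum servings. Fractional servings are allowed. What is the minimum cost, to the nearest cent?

Cost per mg of potassium: banana $0.0011, sweet potato $0.0012, oats $0.0038.
Take 3 servings of banana: +1119.0 mg potassium for $1.20 (total $1.20, still need 292.0 mg).
Take 0.4916 servings of sweet potato: +292.0 mg potassium for $0.34 (total $1.54, still need 0.0 mg).
Greedy by cheapest-per-mg is optimal for a single linear constraint, so the minimum cost is $1.54.

$1.54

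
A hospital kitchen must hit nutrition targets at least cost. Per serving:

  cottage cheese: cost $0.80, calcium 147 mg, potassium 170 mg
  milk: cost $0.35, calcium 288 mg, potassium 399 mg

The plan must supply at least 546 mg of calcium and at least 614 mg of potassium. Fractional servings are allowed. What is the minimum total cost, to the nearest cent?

$0.66

cottage cheese only: max(546/147, 614/170) = 3.714 servings → $2.97.
milk only: max(546/288, 614/399) = 1.896 servings → $0.66.
cottage cheese + milk: intersection lies outside the first quadrant.
So the least-cost plan costs $0.66.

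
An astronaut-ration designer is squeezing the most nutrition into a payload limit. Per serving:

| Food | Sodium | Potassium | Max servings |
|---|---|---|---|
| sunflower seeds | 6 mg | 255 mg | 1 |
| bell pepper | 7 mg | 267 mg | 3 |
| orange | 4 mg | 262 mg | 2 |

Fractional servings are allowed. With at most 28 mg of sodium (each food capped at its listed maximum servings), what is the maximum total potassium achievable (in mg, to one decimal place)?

Potassium per mg sodium: orange 65.5, sunflower seeds 42.5, bell pepper 38.14.
Take 2 servings of orange: uses 8 mg sodium, +524.0 mg potassium (running total 524.0 mg).
Take 1 serving of sunflower seeds: uses 6 mg sodium, +255.0 mg potassium (running total 779.0 mg).
Take 2 servings of bell pepper: uses 14 mg sodium, +534.0 mg potassium (running total 1313.0 mg).
Filling greedily by potassium-per-mg sodium is optimal for one linear limit, giving 1313.0 mg.

1313.0 mg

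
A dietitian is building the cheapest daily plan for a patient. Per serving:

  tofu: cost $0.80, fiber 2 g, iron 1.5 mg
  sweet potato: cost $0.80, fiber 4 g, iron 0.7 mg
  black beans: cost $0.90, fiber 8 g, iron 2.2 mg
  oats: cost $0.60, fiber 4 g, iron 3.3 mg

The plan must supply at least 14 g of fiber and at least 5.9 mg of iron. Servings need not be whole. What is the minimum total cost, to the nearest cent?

An LP optimum is at a vertex; with two nutrient constraints at most two foods are used. Check each candidate.
tofu only: max(14/2, 5.9/1.5) = 7 servings → $5.60.
sweet potato only: max(14/4, 5.9/0.7) = 8.429 servings → $6.74.
black beans only: max(14/8, 5.9/2.2) = 2.682 servings → $2.41.
oats only: max(14/4, 5.9/3.3) = 3.5 servings → $2.10.
tofu + sweet potato with both tight: 3 servings and 2 servings → $4.00.
tofu + black beans with both tight: 2.158 servings and 1.211 servings → $2.82.
tofu + oats: intersection lies outside the first quadrant.
sweet potato + black beans: the both-tight solution has a negative serving — not a feasible corner.
sweet potato + oats with both tight: 2.173 servings and 1.327 servings → $2.53.
black beans + oats with both tight: 1.284 servings and 0.9318 servings → $1.71.
So the least-cost plan costs $1.71.

$1.71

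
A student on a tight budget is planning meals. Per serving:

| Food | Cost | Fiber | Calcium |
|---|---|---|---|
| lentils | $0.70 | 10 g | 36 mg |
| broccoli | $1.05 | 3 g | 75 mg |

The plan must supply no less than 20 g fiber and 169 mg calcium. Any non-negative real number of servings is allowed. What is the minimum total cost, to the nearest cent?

$2.67

This is a tiny linear program; its minimum lies at a vertex of the feasible set. List the vertices and price them.
lentils only: max(20/10, 169/36) = 4.694 servings → $3.29.
broccoli only: max(20/3, 169/75) = 6.667 servings → $7.00.
lentils + broccoli with both tight: 1.547 servings and 1.511 servings → $2.67.
The minimum over all feasible corners is $2.67.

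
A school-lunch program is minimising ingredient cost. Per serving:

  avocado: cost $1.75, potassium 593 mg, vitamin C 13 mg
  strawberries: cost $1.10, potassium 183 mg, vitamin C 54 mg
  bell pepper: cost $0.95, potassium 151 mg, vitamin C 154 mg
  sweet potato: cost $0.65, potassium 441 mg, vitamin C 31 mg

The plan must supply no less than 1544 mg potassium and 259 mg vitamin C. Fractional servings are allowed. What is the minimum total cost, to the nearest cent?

The cheapest plan sits at a corner of the feasible region — with two constraints it uses at most two foods.
avocado only: max(1544/593, 259/13) = 19.92 servings → $34.87.
strawberries only: max(1544/183, 259/54) = 8.437 servings → $9.28.
bell pepper only: max(1544/151, 259/154) = 10.23 servings → $9.71.
sweet potato only: max(1544/441, 259/31) = 8.355 servings → $5.43.
avocado + strawberries with both tight: 1.214 servings and 4.504 servings → $7.08.
avocado + bell pepper with both tight: 2.223 servings and 1.494 servings → $5.31.
avocado + sweet potato: intersection lies outside the first quadrant.
strawberries + bell pepper with both targets exact would need a negative amount; discard.
strawberries + sweet potato with both tight: 3.658 servings and 1.983 servings → $5.31.
bell pepper + sweet potato with both tight: 1.049 servings and 3.142 servings → $3.04.
So the least-cost plan costs $3.04.

$3.04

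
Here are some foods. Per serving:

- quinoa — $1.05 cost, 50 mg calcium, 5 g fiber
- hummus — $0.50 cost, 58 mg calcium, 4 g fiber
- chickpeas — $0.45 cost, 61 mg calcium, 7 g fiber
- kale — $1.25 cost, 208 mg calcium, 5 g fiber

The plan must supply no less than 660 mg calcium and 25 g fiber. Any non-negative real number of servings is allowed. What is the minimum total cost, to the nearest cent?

A basic optimal solution has at most two foods positive. Try each food alone and each pair with both targets met exactly.
quinoa only: max(660/50, 25/5) = 13.2 servings → $13.86.
hummus only: max(660/58, 25/4) = 11.38 servings → $5.69.
chickpeas only: max(660/61, 25/7) = 10.82 servings → $4.87.
kale only: max(660/208, 25/5) = 5 servings → $6.25.
quinoa + hummus: intersection lies outside the first quadrant.
quinoa + chickpeas with both targets exact would need a negative amount; discard.
quinoa + kale with both tight: 2.405 servings and 2.595 servings → $5.77.
hummus + chickpeas: intersection lies outside the first quadrant.
hummus + kale with both tight: 3.506 servings and 2.196 servings → $4.50.
chickpeas + kale with both tight: 1.651 servings and 2.689 servings → $4.10.
Cheapest feasible corner: $4.10.

$4.10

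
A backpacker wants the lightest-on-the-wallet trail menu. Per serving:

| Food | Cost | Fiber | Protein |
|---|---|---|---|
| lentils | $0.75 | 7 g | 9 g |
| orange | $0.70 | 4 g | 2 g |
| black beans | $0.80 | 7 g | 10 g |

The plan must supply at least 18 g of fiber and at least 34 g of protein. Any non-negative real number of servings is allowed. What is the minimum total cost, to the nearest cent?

For a min-cost LP with two ≥-constraints, a basic feasible solution has at most two positive variables.
lentils only: max(18/7, 34/9) = 3.778 servings → $2.83.
orange only: max(18/4, 34/2) = 17 servings → $11.90.
black beans only: max(18/7, 34/10) = 3.4 servings → $2.72.
lentils + orange with both targets exact would need a negative amount; discard.
lentils + black beans with both targets exact would need a negative amount; discard.
orange + black beans: the both-tight solution has a negative serving — not a feasible corner.
So the least-cost plan costs $2.72.

$2.72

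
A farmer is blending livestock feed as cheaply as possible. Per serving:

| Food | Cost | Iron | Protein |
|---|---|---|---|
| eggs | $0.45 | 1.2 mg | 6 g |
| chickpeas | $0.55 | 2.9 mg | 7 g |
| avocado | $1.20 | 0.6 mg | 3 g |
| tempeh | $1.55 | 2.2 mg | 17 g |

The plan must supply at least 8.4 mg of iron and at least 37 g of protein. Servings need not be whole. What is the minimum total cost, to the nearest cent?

An LP optimum is at a vertex; with two nutrient constraints at most two foods are used. Check each candidate.
eggs only: max(8.4/1.2, 37/6) = 7 servings → $3.15.
chickpeas only: max(8.4/2.9, 37/7) = 5.286 servings → $2.91.
avocado only: max(8.4/0.6, 37/3) = 14 servings → $16.80.
tempeh only: max(8.4/2.2, 37/17) = 3.818 servings → $5.92.
eggs + chickpeas with both tight: 5.389 servings and 0.6667 servings → $2.79.
eggs + avocado (both tight): parallel constraints — no distinct corner.
eggs + tempeh with both targets exact would need a negative amount; discard.
chickpeas + avocado with both tight: 0.6667 servings and 10.78 servings → $13.30.
chickpeas + tempeh with both tight: 1.811 servings and 1.431 servings → $3.21.
avocado + tempeh: intersection lies outside the first quadrant.
Cheapest feasible corner: $2.79.

$2.79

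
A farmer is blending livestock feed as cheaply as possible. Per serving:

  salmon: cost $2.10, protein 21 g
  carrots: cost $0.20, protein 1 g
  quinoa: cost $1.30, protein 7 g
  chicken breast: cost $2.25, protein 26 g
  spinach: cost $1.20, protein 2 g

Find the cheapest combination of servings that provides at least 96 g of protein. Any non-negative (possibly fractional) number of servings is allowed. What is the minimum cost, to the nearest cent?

Cost per g of protein: chicken breast $0.0865, salmon $0.1000, quinoa $0.1857, carrots $0.2000, spinach $0.6000.
With no serving limits, use only chicken breast: 96 g / 26 g = 3.692 servings × $2.25 = $8.31.

$8.31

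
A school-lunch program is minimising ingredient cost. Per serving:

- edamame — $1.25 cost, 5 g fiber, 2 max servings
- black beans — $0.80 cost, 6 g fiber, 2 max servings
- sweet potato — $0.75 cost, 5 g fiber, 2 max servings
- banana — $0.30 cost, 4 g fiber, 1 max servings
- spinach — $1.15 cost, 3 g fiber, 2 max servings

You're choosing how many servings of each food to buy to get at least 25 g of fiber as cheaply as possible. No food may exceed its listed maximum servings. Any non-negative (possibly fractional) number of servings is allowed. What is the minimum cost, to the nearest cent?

$3.25

Cost per g of fiber: banana $0.0750, black beans $0.1333, sweet potato $0.1500, edamame $0.2500, spinach $0.3833.
Take 1 serving of banana: +4.0 g fiber for $0.30 (total $0.30, still need 21.0 g).
Take 2 servings of black beans: +12.0 g fiber for $1.60 (total $1.90, still need 9.0 g).
Take 1.8 servings of sweet potato: +9.0 g fiber for $1.35 (total $3.25, still need 0.0 g).
Greedy by cheapest-per-g is optimal for a single linear constraint, so the minimum cost is $3.25.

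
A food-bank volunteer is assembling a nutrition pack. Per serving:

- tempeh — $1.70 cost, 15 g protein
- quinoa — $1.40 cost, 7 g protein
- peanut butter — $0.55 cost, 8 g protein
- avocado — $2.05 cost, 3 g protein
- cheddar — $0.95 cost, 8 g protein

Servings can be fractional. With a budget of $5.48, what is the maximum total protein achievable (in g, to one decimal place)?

Protein per dollar: peanut butter 14.55, tempeh 8.824, cheddar 8.421, quinoa 5, avocado 1.463.
With no serving limits, spend the whole cost allowance on peanut butter: $5.48 / $0.55 × 8 g = 79.7 g.

79.7 g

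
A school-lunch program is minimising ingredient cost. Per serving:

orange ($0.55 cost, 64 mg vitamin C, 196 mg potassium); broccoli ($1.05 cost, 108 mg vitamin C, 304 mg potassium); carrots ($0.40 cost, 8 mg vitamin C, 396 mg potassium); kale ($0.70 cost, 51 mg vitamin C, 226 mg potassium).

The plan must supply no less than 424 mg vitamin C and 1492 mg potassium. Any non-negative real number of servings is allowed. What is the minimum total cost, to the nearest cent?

At the optimum either one food covers both requirements or two foods hit both targets exactly; no other combination can be cheaper.
orange only: max(424/64, 1492/196) = 7.612 servings → $4.19.
broccoli only: max(424/108, 1492/304) = 4.908 servings → $5.15.
carrots only: max(424/8, 1492/396) = 53 servings → $21.20.
kale only: max(424/51, 1492/226) = 8.314 servings → $5.82.
orange + broccoli: intersection lies outside the first quadrant.
orange + carrots with both tight: 6.56 servings and 0.5209 servings → $3.82.
orange + kale with both tight: 4.416 servings and 2.772 servings → $4.37.
broccoli + carrots with both tight: 3.867 servings and 0.7993 servings → $4.38.
broccoli + kale with both tight: 2.216 servings and 3.621 servings → $4.86.
carrots + kale: the both-tight solution has a negative serving — not a feasible corner.
So the least-cost plan costs $3.82.

$3.82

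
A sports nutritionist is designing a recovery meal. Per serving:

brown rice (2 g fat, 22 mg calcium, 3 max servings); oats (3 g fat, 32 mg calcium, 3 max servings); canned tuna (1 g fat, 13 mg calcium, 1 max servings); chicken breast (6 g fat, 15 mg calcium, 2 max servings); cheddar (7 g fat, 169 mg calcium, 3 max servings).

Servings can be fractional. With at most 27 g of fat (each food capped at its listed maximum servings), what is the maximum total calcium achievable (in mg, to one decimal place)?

575.0 mg

Calcium per g fat: cheddar 24.14, canned tuna 13, brown rice 11, oats 10.67, chicken breast 2.5.
Take 3 servings of cheddar: uses 21 g fat, +507.0 mg calcium (running total 507.0 mg).
Take 1 serving of canned tuna: uses 1 g fat, +13.0 mg calcium (running total 520.0 mg).
Take 2.5 servings of brown rice: uses 5 g fat, +55.0 mg calcium (running total 575.0 mg).
Filling greedily by calcium-per-g fat is optimal for one linear limit, giving 575.0 mg.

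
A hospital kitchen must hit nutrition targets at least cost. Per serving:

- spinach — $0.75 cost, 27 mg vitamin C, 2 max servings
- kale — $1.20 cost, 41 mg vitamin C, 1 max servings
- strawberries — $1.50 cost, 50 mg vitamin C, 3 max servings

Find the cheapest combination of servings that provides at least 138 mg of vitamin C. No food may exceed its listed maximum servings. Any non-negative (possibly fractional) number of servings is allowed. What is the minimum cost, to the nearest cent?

Cost per mg of vitamin C: spinach $0.0278, kale $0.0293, strawberries $0.0300.
Take 2 servings of spinach: +54.0 mg vitamin C for $1.50 (total $1.50, still need 84.0 mg).
Take 1 serving of kale: +41.0 mg vitamin C for $1.20 (total $2.70, still need 43.0 mg).
Take 0.86 servings of strawberries: +43.0 mg vitamin C for $1.29 (total $3.99, still need 0.0 mg).
Greedy by cheapest-per-mg is optimal for a single linear constraint, so the minimum cost is $3.99.

$3.99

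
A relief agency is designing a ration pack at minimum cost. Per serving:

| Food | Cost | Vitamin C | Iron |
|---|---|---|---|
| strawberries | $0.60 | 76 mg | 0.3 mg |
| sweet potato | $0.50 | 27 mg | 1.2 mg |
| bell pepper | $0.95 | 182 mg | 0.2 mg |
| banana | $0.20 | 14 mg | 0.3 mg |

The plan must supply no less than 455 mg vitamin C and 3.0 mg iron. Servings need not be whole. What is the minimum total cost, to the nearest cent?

With two linear requirements the optimum uses one or two foods; enumerate the corners.
strawberries only: max(455/76, 3.0/0.3) = 10 servings → $6.00.
sweet potato only: max(455/27, 3.0/1.2) = 16.85 servings → $8.43.
bell pepper only: max(455/182, 3.0/0.2) = 15 servings → $14.25.
banana only: max(455/14, 3.0/0.3) = 32.5 servings → $6.50.
strawberries + sweet potato with both tight: 5.596 servings and 1.101 servings → $3.91.
strawberries + bell pepper with both targets exact would need a negative amount; discard.
strawberries + banana with both tight: 5.081 servings and 4.919 servings → $4.03.
sweet potato + bell pepper with both tight: 2.136 servings and 2.183 servings → $3.14.
sweet potato + banana: the both-tight solution has a negative serving — not a feasible corner.
bell pepper + banana with both tight: 1.824 servings and 8.784 servings → $3.49.
The minimum over all feasible corners is $3.14.

$3.14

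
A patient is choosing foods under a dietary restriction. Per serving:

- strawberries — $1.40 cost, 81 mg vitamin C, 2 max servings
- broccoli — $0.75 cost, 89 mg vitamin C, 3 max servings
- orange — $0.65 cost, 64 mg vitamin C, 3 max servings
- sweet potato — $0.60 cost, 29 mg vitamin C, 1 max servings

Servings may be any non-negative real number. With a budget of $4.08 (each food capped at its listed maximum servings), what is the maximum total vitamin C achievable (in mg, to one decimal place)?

447.2 mg

Vitamin C per dollar: broccoli 118.7, orange 98.46, strawberries 57.86, sweet potato 48.33.
Take 3 servings of broccoli: spends $2.25, +267.0 mg vitamin C (running total 267.0 mg).
Take 2.815 servings of orange: spends $1.83, +180.2 mg vitamin C (running total 447.2 mg).
Greedy by best ratio exhausts the cost allowance optimally: 447.2 mg.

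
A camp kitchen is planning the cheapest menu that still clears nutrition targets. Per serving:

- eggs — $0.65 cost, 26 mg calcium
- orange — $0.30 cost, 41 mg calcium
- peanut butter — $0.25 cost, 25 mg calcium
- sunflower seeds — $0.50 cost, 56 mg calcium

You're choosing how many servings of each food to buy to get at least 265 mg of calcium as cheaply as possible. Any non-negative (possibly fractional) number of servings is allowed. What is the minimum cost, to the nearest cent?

$1.94

Cost per mg of calcium: orange $0.0073, sunflower seeds $0.0089, peanut butter $0.0100, eggs $0.0250.
With no serving limits, use only orange: 265 mg / 41 mg = 6.463 servings × $0.30 = $1.94.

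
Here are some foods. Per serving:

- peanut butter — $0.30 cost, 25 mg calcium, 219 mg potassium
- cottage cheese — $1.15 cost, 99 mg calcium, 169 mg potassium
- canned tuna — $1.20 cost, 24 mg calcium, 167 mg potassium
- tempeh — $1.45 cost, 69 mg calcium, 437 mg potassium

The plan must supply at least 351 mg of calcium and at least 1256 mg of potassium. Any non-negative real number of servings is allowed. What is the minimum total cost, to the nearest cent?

$4.11

The cheapest plan sits at a corner of the feasible region — with two constraints it uses at most two foods.
peanut butter only: max(351/25, 1256/219) = 14.04 servings → $4.21.
cottage cheese only: max(351/99, 1256/169) = 7.432 servings → $8.55.
canned tuna only: max(351/24, 1256/167) = 14.62 servings → $17.55.
tempeh only: max(351/69, 1256/437) = 5.087 servings → $7.38.
peanut butter + cottage cheese with both tight: 3.725 servings and 2.605 servings → $4.11.
peanut butter + canned tuna: intersection lies outside the first quadrant.
peanut butter + tempeh with both targets exact would need a negative amount; discard.
cottage cheese + canned tuna with both tight: 2.282 servings and 5.212 servings → $8.88.
cottage cheese + tempeh with both tight: 2.111 servings and 2.058 servings → $5.41.
canned tuna + tempeh: intersection lies outside the first quadrant.
So the least-cost plan costs $4.11.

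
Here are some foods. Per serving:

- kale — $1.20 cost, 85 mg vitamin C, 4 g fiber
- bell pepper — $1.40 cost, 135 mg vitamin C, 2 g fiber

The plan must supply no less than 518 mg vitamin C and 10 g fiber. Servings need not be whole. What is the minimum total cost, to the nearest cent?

An LP optimum is at a vertex; with two nutrient constraints at most two foods are used. Check each candidate.
kale only: max(518/85, 10/4) = 6.094 servings → $7.31.
bell pepper only: max(518/135, 10/2) = 5 servings → $7.00.
kale + bell pepper with both tight: 0.8486 servings and 3.303 servings → $5.64.
The minimum over all feasible corners is $5.64.

$5.64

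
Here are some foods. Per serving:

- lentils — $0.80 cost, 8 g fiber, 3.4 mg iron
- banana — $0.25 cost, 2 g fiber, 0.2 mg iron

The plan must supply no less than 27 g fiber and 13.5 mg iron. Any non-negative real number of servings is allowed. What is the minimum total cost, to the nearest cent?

Minimising a linear cost over {fiber ≥ 27, iron ≥ 13.5, servings ≥ 0} — the optimum is at a vertex, using one or two foods.
lentils only: max(27/8, 13.5/3.4) = 3.971 servings → $3.18.
banana only: max(27/2, 13.5/0.2) = 67.5 servings → $16.88.
lentils + banana with both targets exact would need a negative amount; discard.
The minimum over all feasible corners is $3.18.

$3.18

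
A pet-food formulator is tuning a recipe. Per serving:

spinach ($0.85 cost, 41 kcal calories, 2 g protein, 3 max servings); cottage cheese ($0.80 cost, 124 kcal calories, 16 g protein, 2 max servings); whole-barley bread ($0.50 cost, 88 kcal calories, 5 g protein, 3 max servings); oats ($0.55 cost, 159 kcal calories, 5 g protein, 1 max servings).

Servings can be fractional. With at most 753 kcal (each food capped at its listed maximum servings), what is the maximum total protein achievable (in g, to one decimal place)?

56.7 g

Protein per kcal: cottage cheese 0.129, whole-barley bread 0.05682, spinach 0.04878, oats 0.03145.
Take 2 servings of cottage cheese: uses 248 kcal, +32.0 g protein (running total 32.0 g).
Take 3 servings of whole-barley bread: uses 264 kcal, +15.0 g protein (running total 47.0 g).
Take 3 servings of spinach: uses 123 kcal, +6.0 g protein (running total 53.0 g).
Take 0.7421 servings of oats: uses 118 kcal, +3.7 g protein (running total 56.7 g).
Greedy by best ratio exhausts the calories allowance optimally: 56.7 g.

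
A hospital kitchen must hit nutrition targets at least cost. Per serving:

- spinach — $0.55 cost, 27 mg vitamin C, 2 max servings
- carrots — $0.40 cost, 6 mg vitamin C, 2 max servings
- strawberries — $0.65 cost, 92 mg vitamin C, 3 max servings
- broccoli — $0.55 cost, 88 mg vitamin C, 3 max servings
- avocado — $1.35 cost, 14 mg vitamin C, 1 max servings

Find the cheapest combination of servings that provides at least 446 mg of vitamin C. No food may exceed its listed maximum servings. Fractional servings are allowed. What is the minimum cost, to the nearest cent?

$2.94

Cost per mg of vitamin C: broccoli $0.0063, strawberries $0.0071, spinach $0.0204, carrots $0.0667, avocado $0.0964.
Take 3 servings of broccoli: +264.0 mg vitamin C for $1.65 (total $1.65, still need 182.0 mg).
Take 1.978 servings of strawberries: +182.0 mg vitamin C for $1.29 (total $2.94, still need 0.0 mg).
Greedy by cheapest-per-mg is optimal for a single linear constraint, so the minimum cost is $2.94.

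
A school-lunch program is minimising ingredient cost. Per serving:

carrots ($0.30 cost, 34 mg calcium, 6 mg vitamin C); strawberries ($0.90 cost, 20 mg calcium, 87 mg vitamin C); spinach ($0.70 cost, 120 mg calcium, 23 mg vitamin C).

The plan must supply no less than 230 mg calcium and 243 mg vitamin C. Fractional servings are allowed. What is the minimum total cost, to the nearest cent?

$3.22

Compare the cost at each extreme point of the feasible region.
carrots only: max(230/34, 243/6) = 40.5 servings → $12.15.
strawberries only: max(230/20, 243/87) = 11.5 servings → $10.35.
spinach only: max(230/120, 243/23) = 10.57 servings → $7.40.
carrots + strawberries with both tight: 5.338 servings and 2.425 servings → $3.78.
carrots + spinach with both targets exact would need a negative amount; discard.
strawberries + spinach with both tight: 2.392 servings and 1.518 servings → $3.22.
So the least-cost plan costs $3.22.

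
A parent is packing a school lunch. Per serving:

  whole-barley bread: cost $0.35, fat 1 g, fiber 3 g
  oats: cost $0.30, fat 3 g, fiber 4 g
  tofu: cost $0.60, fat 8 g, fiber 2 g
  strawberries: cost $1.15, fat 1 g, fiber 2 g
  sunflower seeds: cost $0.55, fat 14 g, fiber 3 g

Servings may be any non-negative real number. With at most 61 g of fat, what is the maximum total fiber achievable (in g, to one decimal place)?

Fiber per g fat: whole-barley bread 3, strawberries 2, oats 1.333, tofu 0.25, sunflower seeds 0.2143.
With no serving limits, spend the whole fat allowance on whole-barley bread: 61 g / 1 g × 3 g = 183.0 g.

183.0 g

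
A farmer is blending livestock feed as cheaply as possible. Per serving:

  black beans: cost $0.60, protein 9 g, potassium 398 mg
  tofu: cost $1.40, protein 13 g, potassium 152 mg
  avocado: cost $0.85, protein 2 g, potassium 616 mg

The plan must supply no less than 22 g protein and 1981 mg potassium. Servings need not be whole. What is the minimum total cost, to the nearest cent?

Minimising a linear cost over {protein ≥ 22, potassium ≥ 1981, servings ≥ 0} — the optimum is at a vertex, using one or two foods.
black beans only: max(22/9, 1981/398) = 4.977 servings → $2.99.
tofu only: max(22/13, 1981/152) = 13.03 servings → $18.25.
avocado only: max(22/2, 1981/616) = 11 servings → $9.35.
black beans + tofu with both targets exact would need a negative amount; discard.
black beans + avocado with both tight: 2.02 servings and 1.911 servings → $2.84.
tofu + avocado with both tight: 1.245 servings and 2.909 servings → $4.22.
The minimum over all feasible corners is $2.84.

$2.84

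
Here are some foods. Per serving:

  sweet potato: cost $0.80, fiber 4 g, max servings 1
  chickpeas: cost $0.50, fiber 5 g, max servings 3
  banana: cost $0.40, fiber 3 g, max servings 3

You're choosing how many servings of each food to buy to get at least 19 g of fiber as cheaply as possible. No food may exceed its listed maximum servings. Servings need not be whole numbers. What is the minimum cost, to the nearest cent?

$2.03

Cost per g of fiber: chickpeas $0.1000, banana $0.1333, sweet potato $0.2000.
Take 3 servings of chickpeas: +15.0 g fiber for $1.50 (total $1.50, still need 4.0 g).
Take 1.333 servings of banana: +4.0 g fiber for $0.53 (total $2.03, still need 0.0 g).
Greedy by cheapest-per-g is optimal for a single linear constraint, so the minimum cost is $2.03.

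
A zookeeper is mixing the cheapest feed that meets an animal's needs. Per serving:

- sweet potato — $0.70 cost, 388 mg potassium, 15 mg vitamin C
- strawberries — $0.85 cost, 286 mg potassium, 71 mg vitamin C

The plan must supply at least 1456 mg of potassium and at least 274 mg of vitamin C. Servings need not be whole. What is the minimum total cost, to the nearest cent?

sweet potato only: max(1456/388, 274/15) = 18.27 servings → $12.79.
strawberries only: max(1456/286, 274/71) = 5.091 servings → $4.33.
sweet potato + strawberries with both tight: 1.075 servings and 3.632 servings → $3.84.
Cheapest feasible corner: $3.84.

$3.84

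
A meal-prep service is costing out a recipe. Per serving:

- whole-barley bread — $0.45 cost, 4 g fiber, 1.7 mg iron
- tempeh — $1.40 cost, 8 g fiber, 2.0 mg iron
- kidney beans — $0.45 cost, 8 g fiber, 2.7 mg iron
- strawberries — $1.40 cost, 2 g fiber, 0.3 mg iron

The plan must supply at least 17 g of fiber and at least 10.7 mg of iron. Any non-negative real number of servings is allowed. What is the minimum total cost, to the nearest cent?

At the optimum either one food covers both requirements or two foods hit both targets exactly; no other combination can be cheaper.
whole-barley bread only: max(17/4, 10.7/1.7) = 6.294 servings → $2.83.
tempeh only: max(17/8, 10.7/2.0) = 5.35 servings → $7.49.
kidney beans only: max(17/8, 10.7/2.7) = 3.963 servings → $1.78.
strawberries only: max(17/2, 10.7/0.3) = 35.67 servings → $49.93.
whole-barley bread + tempeh with both targets exact would need a negative amount; discard.
whole-barley bread + kidney beans: intersection lies outside the first quadrant.
whole-barley bread + strawberries: the both-tight solution has a negative serving — not a feasible corner.
tempeh + kidney beans: the both-tight solution has a negative serving — not a feasible corner.
tempeh + strawberries: intersection lies outside the first quadrant.
kidney beans + strawberries with both targets exact would need a negative amount; discard.
Cheapest feasible corner: $1.78.

$1.78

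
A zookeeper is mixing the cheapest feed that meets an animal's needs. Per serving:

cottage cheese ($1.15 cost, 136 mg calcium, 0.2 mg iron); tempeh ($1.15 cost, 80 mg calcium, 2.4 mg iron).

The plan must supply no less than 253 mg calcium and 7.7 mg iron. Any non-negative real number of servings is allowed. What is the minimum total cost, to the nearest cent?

For a min-cost LP with two ≥-constraints, a basic feasible solution has at most two positive variables.
cottage cheese only: max(253/136, 7.7/0.2) = 38.5 servings → $44.27.
tempeh only: max(253/80, 7.7/2.4) = 3.208 servings → $3.69.
cottage cheese + tempeh with both targets exact would need a negative amount; discard.
The minimum over all feasible corners is $3.69.

$3.69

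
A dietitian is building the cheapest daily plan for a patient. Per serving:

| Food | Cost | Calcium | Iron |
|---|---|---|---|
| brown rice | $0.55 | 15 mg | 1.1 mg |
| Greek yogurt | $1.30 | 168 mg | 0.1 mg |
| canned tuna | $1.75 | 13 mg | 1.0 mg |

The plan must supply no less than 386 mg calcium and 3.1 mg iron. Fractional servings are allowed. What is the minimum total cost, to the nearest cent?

$4.13

Two binding constraints pin down two serving amounts, so the optimal mix uses at most two foods. The candidates are each food alone (scaled to the tighter of calcium/iron) and each pair with both constraints tight.
brown rice only: max(386/15, 3.1/1.1) = 25.73 servings → $14.15.
Greek yogurt only: max(386/168, 3.1/0.1) = 31 servings → $40.30.
canned tuna only: max(386/13, 3.1/1.0) = 29.69 servings → $51.96.
brown rice + Greek yogurt with both tight: 2.631 servings and 2.063 servings → $4.13.
brown rice + canned tuna: intersection lies outside the first quadrant.
Greek yogurt + canned tuna with both tight: 2.074 servings and 2.893 servings → $7.76.
So the least-cost plan costs $4.13.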